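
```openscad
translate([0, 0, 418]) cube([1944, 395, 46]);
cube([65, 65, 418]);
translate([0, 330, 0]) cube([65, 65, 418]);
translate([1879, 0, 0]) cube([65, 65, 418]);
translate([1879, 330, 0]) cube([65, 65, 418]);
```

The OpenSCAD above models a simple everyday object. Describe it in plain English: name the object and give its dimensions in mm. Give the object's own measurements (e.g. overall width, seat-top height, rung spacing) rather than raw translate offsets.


A bench: a 1944×395 mm seat slab, 46 mm thick, top at z = 464 mm, on four 65×65 mm square legs flush with the seat corners and standing on z = 0.


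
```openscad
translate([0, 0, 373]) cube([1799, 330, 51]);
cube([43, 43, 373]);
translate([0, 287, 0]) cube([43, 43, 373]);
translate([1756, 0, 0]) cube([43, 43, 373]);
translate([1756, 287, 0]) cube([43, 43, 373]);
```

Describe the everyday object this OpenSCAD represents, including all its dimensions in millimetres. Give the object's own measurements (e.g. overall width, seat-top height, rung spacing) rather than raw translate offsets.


A long wooden bench with a 1799 mm (x) × 330 mm (y) seat, 51 mm thick, its top surface 424 mm above the floor. Four 43 mm square legs at the seat corners, flush with the edges, run from z = 0 to the seat underside.


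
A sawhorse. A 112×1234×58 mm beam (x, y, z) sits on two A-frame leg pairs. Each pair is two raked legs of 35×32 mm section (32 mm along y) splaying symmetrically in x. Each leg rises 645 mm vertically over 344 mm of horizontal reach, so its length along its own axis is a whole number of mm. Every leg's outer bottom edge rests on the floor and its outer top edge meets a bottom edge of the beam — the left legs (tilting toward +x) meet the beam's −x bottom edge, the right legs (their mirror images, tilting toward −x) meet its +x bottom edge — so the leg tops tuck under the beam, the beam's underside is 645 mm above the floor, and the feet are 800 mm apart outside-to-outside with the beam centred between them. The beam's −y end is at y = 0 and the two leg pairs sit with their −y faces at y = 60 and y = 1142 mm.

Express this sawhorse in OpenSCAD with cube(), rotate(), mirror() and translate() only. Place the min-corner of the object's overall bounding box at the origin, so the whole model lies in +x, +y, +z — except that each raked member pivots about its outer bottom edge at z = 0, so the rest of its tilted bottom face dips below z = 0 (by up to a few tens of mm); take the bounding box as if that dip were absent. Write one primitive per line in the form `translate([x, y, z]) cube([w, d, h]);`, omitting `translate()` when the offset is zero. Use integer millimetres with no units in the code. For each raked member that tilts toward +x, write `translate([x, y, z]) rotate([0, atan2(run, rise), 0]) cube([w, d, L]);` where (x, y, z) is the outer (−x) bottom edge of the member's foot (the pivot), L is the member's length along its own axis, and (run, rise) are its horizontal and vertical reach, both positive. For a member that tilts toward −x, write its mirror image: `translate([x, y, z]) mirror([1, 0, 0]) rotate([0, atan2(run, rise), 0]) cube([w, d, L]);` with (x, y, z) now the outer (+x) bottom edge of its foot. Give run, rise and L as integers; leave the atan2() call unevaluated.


translate([344, 0, 645]) cube([112, 1234, 58]);
translate([0, 60, 0]) rotate([0, atan2(344, 645), 0]) cube([35, 32, 731]);
translate([800, 60, 0]) mirror([1, 0, 0]) rotate([0, atan2(344, 645), 0]) cube([35, 32, 731]);
translate([0, 1142, 0]) rotate([0, atan2(344, 645), 0]) cube([35, 32, 731]);
translate([800, 1142, 0]) mirror([1, 0, 0]) rotate([0, atan2(344, 645), 0]) cube([35, 32, 731]);


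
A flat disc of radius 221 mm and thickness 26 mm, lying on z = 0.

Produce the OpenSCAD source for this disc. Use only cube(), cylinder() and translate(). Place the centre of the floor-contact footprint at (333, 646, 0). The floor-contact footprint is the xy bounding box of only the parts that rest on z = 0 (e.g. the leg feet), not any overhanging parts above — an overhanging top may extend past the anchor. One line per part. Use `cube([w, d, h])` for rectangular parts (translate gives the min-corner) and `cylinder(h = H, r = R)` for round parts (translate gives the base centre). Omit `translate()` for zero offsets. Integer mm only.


translate([333, 646, 0]) cylinder(h = 26, r = 221);


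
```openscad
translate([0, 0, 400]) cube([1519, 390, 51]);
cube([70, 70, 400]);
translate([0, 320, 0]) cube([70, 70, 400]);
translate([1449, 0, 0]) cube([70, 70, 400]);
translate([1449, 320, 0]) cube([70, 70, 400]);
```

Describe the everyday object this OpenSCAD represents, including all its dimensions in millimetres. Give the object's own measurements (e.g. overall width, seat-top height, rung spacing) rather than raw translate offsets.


A long wooden bench with a 1519 mm (x) × 390 mm (y) seat, 51 mm thick, its top surface 451 mm above the floor. Four 70 mm square legs at the seat corners, flush with the edges, run from z = 0 to the seat underside.


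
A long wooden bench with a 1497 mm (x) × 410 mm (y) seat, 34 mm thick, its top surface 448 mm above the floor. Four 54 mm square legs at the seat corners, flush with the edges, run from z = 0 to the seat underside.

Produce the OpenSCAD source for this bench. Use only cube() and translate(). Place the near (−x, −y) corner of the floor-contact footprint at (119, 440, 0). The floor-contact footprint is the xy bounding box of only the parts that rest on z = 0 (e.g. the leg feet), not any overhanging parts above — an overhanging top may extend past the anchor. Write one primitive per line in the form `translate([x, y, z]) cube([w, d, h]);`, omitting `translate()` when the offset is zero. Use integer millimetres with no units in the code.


translate([119, 440, 414]) cube([1497, 410, 34]);
translate([119, 440, 0]) cube([54, 54, 414]);
translate([119, 796, 0]) cube([54, 54, 414]);
translate([1562, 440, 0]) cube([54, 54, 414]);
translate([1562, 796, 0]) cube([54, 54, 414]);


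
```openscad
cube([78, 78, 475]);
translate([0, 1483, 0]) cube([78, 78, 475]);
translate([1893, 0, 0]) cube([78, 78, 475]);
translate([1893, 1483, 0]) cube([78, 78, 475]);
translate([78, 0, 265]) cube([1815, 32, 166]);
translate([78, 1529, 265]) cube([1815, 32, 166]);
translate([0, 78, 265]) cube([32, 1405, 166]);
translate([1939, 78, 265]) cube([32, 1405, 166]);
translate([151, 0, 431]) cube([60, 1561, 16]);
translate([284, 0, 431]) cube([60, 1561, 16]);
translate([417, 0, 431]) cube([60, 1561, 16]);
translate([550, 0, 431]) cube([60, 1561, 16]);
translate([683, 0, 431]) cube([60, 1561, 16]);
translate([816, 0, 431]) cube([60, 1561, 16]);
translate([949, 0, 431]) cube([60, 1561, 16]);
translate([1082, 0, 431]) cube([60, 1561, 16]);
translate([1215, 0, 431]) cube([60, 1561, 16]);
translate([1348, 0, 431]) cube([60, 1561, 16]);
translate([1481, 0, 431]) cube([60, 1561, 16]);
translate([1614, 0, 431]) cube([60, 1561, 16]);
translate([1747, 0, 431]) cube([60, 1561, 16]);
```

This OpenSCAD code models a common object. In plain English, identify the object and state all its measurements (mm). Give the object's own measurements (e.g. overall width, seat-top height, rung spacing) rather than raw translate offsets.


A bed frame 1971 mm long (x) by 1561 mm wide (y). Four 78×78 mm corner posts, 475 mm tall, at the corners of the footprint. Four rails of 32 mm thickness and 166 mm height run between adjacent posts with their undersides at z = 265 mm, their outer faces flush with the outside of the frame (the two x-running rails run between the posts' inner faces; the two y-running rails run between the posts' inner faces). 13 slats, each 60 mm wide (x) and 16 mm thick, lie across the top of the two x-running rails, running the full 1561 mm width of the frame in y; along x they sit between the end posts with a 73 mm gap after the −x posts and between neighbouring slats, leaving 86 mm before the +x posts.


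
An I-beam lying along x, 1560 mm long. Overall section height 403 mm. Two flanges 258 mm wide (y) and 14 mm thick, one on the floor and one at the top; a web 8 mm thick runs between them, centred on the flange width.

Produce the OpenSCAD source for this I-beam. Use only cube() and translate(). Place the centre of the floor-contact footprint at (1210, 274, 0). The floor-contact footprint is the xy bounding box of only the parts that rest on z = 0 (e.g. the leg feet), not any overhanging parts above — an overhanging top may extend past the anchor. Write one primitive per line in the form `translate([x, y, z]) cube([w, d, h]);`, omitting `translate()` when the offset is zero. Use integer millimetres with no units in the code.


translate([430, 145, 0]) cube([1560, 258, 14]);
translate([430, 270, 14]) cube([1560, 8, 375]);
translate([430, 145, 389]) cube([1560, 258, 14]);


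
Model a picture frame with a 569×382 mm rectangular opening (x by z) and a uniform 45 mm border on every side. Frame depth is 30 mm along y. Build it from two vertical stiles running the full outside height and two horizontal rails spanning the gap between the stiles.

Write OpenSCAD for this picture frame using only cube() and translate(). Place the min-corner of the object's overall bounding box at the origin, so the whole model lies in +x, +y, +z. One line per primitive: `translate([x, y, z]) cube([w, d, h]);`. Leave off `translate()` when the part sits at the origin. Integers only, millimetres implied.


cube([45, 30, 472]);
translate([614, 0, 0]) cube([45, 30, 472]);
translate([45, 0, 0]) cube([569, 30, 45]);
translate([45, 0, 427]) cube([569, 30, 45]);


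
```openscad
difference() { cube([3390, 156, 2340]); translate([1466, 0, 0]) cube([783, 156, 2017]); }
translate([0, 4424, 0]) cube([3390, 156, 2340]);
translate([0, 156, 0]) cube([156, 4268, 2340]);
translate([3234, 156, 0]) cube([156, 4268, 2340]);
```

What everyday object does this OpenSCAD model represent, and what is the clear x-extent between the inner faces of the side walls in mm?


A single room. The interior width is 3078 mm.

Four walls enclosing a rectangle with a door in the front wall — a room. Outside width 3390 minus two 156 mm walls gives 3078 mm.


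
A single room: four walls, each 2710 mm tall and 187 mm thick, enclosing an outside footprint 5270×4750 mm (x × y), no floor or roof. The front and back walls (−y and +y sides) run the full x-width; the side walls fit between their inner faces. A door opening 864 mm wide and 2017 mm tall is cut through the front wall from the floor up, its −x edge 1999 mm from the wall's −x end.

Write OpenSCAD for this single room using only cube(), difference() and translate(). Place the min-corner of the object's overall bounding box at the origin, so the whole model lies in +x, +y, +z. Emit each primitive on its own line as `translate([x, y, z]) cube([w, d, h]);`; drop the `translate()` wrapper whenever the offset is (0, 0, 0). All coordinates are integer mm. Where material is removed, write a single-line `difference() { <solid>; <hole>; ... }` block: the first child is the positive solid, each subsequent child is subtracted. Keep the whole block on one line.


difference() { cube([5270, 187, 2710]); translate([1999, 0, 0]) cube([864, 187, 2017]); }
translate([0, 4563, 0]) cube([5270, 187, 2710]);
translate([0, 187, 0]) cube([187, 4376, 2710]);
translate([5083, 187, 0]) cube([187, 4376, 2710]);


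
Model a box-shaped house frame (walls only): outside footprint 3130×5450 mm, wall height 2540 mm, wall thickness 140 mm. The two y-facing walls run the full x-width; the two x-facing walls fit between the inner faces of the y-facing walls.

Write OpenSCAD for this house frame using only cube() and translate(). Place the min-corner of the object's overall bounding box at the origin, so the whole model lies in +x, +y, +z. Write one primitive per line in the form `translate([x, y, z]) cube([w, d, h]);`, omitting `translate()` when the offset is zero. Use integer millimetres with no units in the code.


cube([3130, 140, 2540]);
translate([0, 5310, 0]) cube([3130, 140, 2540]);
translate([0, 140, 0]) cube([140, 5170, 2540]);
translate([2990, 140, 0]) cube([140, 5170, 2540]);


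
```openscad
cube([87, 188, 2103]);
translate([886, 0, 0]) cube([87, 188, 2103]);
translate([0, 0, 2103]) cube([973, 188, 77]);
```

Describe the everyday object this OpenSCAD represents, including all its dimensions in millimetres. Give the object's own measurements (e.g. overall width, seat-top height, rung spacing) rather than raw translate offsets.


A door frame. The clear opening is 799 mm wide and 2103 mm high. Two 87 mm wide jambs, 188 mm deep, stand either side of the opening from the floor to the top of the opening. A 77 mm thick head sits across the top of both jambs, spanning the full outside width of the frame.


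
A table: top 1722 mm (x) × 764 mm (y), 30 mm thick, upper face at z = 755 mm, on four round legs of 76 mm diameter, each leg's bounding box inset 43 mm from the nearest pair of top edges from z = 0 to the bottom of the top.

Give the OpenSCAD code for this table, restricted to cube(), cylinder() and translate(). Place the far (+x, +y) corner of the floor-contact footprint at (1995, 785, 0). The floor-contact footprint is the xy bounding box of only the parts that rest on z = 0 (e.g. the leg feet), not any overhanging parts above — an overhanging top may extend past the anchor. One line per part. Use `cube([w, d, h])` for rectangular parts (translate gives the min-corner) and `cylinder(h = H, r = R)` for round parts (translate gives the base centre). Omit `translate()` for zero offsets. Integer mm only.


// leg_h = 755 - 30 = 725
translate([316, 64, 725]) cube([1722, 764, 30]);
translate([397, 145, 0]) cylinder(h = 725, r = 38);
translate([1957, 145, 0]) cylinder(h = 725, r = 38);
translate([397, 747, 0]) cylinder(h = 725, r = 38);
translate([1957, 747, 0]) cylinder(h = 725, r = 38);


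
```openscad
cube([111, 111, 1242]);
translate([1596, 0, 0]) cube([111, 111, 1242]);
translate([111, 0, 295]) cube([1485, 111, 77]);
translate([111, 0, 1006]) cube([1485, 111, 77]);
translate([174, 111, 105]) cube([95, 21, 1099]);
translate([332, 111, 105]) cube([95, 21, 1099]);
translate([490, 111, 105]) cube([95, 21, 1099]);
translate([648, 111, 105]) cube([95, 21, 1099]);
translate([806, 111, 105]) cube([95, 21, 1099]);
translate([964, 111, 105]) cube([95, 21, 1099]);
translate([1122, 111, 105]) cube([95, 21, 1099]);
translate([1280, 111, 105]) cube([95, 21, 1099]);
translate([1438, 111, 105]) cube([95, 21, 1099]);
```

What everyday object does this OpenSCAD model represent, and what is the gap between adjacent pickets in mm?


A fence section. The picket gap is 63 mm.

Two posts, two rails, 9 pickets — a fence section. Span 1485 mm holds 9 pickets of 95 mm with 10 equal gaps: ⌊(1485 − 9·95) / 10⌋ = 63 mm.


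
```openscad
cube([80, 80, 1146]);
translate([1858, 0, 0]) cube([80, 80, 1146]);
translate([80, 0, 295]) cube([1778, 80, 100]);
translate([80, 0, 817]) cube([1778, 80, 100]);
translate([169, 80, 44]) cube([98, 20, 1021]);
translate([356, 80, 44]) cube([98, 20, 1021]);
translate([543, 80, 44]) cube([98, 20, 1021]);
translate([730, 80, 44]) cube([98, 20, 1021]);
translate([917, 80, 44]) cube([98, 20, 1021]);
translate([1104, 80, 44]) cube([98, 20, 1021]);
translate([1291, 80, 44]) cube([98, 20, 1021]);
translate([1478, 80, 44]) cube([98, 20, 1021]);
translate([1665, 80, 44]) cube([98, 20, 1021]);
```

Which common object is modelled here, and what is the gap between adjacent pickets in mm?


A fence section. The picket gap is 89 mm.

Two posts, two rails, 9 pickets — a fence section. Span 1778 mm holds 9 pickets of 98 mm with 10 equal gaps: ⌊(1778 − 9·98) / 10⌋ = 89 mm.


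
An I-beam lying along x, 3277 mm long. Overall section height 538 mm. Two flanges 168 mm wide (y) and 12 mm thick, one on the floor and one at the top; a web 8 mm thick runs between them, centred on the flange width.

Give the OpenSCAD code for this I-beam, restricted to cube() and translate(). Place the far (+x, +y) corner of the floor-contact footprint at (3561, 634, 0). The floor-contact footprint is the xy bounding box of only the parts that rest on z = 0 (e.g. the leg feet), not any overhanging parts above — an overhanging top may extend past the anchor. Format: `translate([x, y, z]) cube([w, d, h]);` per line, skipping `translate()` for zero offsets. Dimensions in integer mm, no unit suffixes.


translate([284, 466, 0]) cube([3277, 168, 12]);
translate([284, 546, 12]) cube([3277, 8, 514]);
translate([284, 466, 526]) cube([3277, 168, 12]);


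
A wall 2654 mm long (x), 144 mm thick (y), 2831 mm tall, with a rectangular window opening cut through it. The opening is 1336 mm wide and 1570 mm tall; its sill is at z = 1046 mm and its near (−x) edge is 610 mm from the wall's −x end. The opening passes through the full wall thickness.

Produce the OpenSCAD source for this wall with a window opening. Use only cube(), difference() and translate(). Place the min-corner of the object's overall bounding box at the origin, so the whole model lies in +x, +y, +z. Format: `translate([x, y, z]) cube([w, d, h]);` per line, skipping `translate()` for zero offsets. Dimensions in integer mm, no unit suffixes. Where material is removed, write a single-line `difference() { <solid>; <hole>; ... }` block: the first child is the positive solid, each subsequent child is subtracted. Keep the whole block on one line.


difference() { cube([2654, 144, 2831]); translate([610, 0, 1046]) cube([1336, 144, 1570]); }


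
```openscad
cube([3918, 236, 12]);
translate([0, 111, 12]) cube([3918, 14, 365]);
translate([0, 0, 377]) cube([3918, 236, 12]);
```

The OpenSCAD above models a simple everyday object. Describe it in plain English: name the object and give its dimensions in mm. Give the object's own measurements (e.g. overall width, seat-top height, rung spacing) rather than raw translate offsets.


An I-beam lying along x, 3918 mm long. Overall section height 389 mm. Two flanges 236 mm wide (y) and 12 mm thick, one on the floor and one at the top; a web 14 mm thick runs between them, centred on the flange width.


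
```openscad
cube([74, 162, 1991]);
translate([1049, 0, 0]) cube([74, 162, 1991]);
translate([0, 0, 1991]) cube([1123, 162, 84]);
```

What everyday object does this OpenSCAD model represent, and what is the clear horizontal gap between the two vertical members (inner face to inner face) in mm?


A door frame. The clear opening width is 975 mm.

Two 1991 mm tall posts with a header on top — a door frame. The left jamb is 74 mm wide at x = 0; the right jamb starts at x = 1049. The clear opening is 1049 − 74 = 975 mm.


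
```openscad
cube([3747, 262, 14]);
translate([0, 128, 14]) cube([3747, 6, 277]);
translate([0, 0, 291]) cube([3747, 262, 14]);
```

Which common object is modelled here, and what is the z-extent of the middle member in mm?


An I-beam. The web height is 277 mm.

Two wide flanges with a thin centred web — an I-beam. Overall 305 mm minus two 14 mm flanges gives a web of 305 − 2·14 = 277 mm.


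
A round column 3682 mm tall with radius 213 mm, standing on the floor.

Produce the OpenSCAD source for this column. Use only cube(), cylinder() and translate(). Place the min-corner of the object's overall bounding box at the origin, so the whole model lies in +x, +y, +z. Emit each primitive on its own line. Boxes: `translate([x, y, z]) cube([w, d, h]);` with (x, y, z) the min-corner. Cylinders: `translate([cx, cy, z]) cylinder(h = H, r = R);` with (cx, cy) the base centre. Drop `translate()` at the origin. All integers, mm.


translate([213, 213, 0]) cylinder(h = 3682, r = 213);


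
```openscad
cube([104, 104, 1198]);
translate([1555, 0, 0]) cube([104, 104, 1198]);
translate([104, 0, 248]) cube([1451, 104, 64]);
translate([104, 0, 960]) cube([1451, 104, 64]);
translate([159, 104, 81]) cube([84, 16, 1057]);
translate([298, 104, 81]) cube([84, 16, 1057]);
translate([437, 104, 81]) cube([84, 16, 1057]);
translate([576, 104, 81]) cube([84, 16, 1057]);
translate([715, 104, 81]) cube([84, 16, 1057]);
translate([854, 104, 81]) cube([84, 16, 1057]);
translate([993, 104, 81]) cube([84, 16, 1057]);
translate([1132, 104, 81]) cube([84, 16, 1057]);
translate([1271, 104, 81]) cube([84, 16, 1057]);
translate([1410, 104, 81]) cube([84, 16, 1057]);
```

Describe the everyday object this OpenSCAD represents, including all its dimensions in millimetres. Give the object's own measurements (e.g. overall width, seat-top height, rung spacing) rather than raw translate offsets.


A fence section. Two 104×104 mm posts, 1198 mm tall, stand on the floor with a clear span of 1451 mm between their inner faces. Two horizontal rails of 104×64 mm section span the gap between the posts with their undersides at z = 248 mm and z = 960 mm, flush with the posts' −y face. 10 pickets, each 84 mm wide, 16 mm thick and 1057 mm tall, are fixed to the +y face of the rails with their bottoms at z = 81 mm, spaced across the span with a 55 mm gap after the −x post and between neighbouring pickets, with 61 mm left before the +x post.


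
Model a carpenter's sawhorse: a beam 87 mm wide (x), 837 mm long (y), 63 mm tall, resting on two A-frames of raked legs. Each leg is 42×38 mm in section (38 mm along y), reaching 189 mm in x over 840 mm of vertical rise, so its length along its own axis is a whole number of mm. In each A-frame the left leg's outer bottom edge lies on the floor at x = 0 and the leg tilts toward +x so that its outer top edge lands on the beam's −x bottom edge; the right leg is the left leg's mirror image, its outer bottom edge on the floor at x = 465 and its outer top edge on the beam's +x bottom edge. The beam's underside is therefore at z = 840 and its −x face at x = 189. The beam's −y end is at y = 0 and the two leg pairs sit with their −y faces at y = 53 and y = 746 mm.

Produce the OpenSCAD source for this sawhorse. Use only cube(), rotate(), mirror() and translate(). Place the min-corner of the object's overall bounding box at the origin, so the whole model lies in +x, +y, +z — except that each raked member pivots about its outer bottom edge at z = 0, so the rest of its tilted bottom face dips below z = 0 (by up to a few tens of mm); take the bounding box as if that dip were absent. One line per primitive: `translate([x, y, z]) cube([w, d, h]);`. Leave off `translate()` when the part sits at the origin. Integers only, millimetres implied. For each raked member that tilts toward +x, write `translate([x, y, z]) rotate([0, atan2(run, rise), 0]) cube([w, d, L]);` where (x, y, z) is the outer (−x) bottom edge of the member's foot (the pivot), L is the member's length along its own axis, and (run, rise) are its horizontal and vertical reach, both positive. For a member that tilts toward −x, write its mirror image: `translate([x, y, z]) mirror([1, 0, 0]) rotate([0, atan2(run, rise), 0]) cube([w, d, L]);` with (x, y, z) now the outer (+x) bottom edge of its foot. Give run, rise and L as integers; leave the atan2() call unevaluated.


translate([189, 0, 840]) cube([87, 837, 63]);
translate([0, 53, 0]) rotate([0, atan2(189, 840), 0]) cube([42, 38, 861]);
translate([465, 53, 0]) mirror([1, 0, 0]) rotate([0, atan2(189, 840), 0]) cube([42, 38, 861]);
translate([0, 746, 0]) rotate([0, atan2(189, 840), 0]) cube([42, 38, 861]);
translate([465, 746, 0]) mirror([1, 0, 0]) rotate([0, atan2(189, 840), 0]) cube([42, 38, 861]);


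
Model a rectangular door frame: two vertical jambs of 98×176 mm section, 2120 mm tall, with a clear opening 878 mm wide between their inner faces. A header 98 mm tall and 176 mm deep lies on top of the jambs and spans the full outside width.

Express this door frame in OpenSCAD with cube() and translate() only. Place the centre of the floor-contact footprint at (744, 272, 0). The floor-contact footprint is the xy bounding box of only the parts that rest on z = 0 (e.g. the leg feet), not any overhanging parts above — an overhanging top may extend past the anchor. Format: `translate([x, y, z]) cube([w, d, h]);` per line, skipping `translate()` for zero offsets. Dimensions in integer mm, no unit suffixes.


translate([207, 184, 0]) cube([98, 176, 2120]);
translate([1183, 184, 0]) cube([98, 176, 2120]);
translate([207, 184, 2120]) cube([1074, 176, 98]);


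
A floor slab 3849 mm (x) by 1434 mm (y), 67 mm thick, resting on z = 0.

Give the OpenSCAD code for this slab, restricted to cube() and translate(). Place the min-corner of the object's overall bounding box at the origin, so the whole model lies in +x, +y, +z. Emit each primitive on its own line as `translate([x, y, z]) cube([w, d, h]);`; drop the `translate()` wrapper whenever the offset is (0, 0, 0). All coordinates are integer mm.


cube([3849, 1434, 67]);


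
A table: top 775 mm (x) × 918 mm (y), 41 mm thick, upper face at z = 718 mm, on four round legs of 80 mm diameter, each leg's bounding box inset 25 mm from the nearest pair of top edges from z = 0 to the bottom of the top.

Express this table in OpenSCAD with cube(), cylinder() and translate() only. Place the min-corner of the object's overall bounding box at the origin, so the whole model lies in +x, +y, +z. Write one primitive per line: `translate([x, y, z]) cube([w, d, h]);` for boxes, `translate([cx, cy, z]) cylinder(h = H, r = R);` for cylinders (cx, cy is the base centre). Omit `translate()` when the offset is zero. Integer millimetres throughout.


translate([0, 0, 677]) cube([775, 918, 41]);
translate([65, 65, 0]) cylinder(h = 677, r = 40);
translate([710, 65, 0]) cylinder(h = 677, r = 40);
translate([65, 853, 0]) cylinder(h = 677, r = 40);
translate([710, 853, 0]) cylinder(h = 677, r = 40);


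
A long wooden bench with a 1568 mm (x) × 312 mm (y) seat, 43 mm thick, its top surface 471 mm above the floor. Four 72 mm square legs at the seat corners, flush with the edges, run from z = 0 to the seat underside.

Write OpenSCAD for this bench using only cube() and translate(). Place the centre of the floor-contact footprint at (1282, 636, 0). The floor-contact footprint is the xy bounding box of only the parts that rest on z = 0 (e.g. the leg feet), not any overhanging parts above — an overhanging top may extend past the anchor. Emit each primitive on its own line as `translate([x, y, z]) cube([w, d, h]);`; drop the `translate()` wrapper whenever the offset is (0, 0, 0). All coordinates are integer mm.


// leg_h = 471 − 43 = 428
translate([498, 480, 428]) cube([1568, 312, 43]);
translate([498, 480, 0]) cube([72, 72, 428]);
translate([498, 720, 0]) cube([72, 72, 428]);
translate([1994, 480, 0]) cube([72, 72, 428]);
translate([1994, 720, 0]) cube([72, 72, 428]);


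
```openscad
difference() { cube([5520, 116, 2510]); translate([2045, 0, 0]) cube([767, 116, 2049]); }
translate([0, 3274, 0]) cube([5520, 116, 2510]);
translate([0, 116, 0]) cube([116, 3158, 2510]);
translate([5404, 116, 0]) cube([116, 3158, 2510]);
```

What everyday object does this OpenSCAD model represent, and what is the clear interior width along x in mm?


A single room. The interior width is 5288 mm.

Four walls enclosing a rectangle with a door in the front wall — a room. Outside width 5520 minus two 116 mm walls gives 5288 mm.


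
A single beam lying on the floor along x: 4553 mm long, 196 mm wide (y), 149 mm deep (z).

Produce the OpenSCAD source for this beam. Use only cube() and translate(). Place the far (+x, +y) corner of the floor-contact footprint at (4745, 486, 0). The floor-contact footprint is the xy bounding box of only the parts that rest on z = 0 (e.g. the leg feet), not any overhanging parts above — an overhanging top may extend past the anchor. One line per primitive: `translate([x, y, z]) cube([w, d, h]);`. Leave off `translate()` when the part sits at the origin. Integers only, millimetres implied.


translate([192, 290, 0]) cube([4553, 196, 149]);


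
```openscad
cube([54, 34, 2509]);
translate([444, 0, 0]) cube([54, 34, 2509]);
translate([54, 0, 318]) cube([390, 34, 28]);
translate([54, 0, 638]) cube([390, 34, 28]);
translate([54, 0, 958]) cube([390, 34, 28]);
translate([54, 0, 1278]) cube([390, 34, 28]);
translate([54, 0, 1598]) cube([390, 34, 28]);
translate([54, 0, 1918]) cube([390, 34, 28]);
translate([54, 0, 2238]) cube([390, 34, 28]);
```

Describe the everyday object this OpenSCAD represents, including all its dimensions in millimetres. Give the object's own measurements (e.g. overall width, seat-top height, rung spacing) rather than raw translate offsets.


A straight ladder. Two 54×34 mm vertical rails, 2509 mm tall, stand 498 mm apart (outside-to-outside) with their front faces coplanar on the −y side. 7 rungs, each 34 mm deep and 28 mm tall, span between the inner faces of the rails, front faces flush with the rails. The lowest rung's underside is at z = 318 mm and rungs are spaced 320 mm apart (underside to underside).


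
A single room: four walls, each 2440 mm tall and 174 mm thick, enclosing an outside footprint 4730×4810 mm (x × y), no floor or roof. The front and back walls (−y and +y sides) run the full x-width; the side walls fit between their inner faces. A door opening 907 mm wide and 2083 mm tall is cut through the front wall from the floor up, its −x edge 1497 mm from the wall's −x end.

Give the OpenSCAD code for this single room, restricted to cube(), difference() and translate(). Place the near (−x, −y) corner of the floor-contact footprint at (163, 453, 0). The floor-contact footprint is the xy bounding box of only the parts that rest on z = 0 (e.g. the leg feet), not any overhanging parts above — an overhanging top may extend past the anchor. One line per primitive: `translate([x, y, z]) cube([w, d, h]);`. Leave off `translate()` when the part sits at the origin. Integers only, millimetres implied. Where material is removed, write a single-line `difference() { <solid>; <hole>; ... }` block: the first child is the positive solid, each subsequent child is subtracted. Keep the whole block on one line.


difference() { translate([163, 453, 0]) cube([4730, 174, 2440]); translate([1660, 453, 0]) cube([907, 174, 2083]); }
translate([163, 5089, 0]) cube([4730, 174, 2440]);
translate([163, 627, 0]) cube([174, 4462, 2440]);
translate([4719, 627, 0]) cube([174, 4462, 2440]);


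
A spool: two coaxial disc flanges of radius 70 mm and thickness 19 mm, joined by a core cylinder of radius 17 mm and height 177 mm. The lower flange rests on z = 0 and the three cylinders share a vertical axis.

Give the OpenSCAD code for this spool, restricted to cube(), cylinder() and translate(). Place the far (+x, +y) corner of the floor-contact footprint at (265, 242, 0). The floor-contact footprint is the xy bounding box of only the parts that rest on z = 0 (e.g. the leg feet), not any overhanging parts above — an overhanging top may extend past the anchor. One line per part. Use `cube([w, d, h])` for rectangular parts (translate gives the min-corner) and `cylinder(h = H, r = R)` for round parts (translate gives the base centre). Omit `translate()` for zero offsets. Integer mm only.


translate([195, 172, 0]) cylinder(h = 19, r = 70);
translate([195, 172, 19]) cylinder(h = 177, r = 17);
translate([195, 172, 196]) cylinder(h = 19, r = 70);


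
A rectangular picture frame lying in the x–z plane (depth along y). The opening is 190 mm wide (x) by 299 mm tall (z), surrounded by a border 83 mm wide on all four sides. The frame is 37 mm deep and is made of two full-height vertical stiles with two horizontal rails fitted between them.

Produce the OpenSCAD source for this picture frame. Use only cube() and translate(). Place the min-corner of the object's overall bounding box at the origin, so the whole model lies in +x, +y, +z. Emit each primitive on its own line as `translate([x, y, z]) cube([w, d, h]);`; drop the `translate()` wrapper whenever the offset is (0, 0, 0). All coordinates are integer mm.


cube([83, 37, 465]);
translate([273, 0, 0]) cube([83, 37, 465]);
translate([83, 0, 0]) cube([190, 37, 83]);
translate([83, 0, 382]) cube([190, 37, 83]);


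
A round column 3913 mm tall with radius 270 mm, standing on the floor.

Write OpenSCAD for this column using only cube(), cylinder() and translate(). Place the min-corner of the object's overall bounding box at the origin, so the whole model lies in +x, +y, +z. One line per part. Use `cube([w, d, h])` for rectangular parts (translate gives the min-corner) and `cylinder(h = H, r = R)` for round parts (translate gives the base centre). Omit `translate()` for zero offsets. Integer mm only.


translate([270, 270, 0]) cylinder(h = 3913, r = 270);


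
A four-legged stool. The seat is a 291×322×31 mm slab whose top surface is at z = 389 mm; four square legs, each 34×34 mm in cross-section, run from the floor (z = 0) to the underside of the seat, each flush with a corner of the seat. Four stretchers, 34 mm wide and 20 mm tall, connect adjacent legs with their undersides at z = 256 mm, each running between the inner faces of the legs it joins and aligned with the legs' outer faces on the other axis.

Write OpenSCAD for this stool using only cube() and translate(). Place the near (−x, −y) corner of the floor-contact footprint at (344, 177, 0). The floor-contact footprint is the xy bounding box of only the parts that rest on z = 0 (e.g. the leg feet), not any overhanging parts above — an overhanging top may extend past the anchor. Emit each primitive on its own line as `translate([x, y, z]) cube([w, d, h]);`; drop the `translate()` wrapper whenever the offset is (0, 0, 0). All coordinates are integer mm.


translate([344, 177, 358]) cube([291, 322, 31]);
translate([344, 177, 0]) cube([34, 34, 358]);
translate([601, 177, 0]) cube([34, 34, 358]);
translate([344, 465, 0]) cube([34, 34, 358]);
translate([601, 465, 0]) cube([34, 34, 358]);
translate([378, 177, 256]) cube([223, 34, 20]);
translate([378, 465, 256]) cube([223, 34, 20]);
translate([344, 211, 256]) cube([34, 254, 20]);
translate([601, 211, 256]) cube([34, 254, 20]);


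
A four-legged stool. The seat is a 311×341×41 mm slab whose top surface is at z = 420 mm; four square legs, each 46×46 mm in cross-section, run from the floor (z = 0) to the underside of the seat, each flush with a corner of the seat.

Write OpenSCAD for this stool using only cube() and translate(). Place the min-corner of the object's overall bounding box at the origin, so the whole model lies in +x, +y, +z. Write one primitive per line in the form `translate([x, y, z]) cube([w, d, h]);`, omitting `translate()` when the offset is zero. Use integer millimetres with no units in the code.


translate([0, 0, 379]) cube([311, 341, 41]);
cube([46, 46, 379]);
translate([265, 0, 0]) cube([46, 46, 379]);
translate([0, 295, 0]) cube([46, 46, 379]);
translate([265, 295, 0]) cube([46, 46, 379]);


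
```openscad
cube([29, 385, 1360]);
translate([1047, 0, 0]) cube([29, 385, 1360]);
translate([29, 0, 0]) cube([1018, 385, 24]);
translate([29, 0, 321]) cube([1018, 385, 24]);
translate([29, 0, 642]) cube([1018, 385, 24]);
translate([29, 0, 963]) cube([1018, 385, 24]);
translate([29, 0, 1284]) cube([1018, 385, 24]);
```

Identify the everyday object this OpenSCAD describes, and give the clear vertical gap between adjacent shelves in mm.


A bookshelf. The clear shelf gap is 297 mm.

Two tall side panels with 5 horizontal boards between them — a bookshelf. The first two shelf undersides are at z = 0 and z = 321; with shelf thickness 24, the clear gap is 321 − 0 − 24 = 297 mm.


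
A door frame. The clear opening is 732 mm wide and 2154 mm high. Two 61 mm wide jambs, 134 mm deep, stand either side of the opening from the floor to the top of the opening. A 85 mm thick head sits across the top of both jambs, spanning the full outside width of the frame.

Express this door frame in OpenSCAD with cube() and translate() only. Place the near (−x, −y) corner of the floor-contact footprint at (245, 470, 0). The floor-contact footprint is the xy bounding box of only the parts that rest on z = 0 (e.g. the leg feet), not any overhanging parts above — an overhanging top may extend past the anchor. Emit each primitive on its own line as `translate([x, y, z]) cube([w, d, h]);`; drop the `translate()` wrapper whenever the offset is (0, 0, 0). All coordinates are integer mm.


translate([245, 470, 0]) cube([61, 134, 2154]);
translate([1038, 470, 0]) cube([61, 134, 2154]);
translate([245, 470, 2154]) cube([854, 134, 85]);


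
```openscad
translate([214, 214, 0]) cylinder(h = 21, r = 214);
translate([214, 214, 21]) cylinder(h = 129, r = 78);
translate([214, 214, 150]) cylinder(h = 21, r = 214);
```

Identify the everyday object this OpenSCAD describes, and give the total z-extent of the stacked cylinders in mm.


A spool. The overall height is 171 mm.

Three coaxial cylinders, large–small–large — a spool. Two 21 mm flanges and a 129 mm core give 21 + 129 + 21 = 171 mm.


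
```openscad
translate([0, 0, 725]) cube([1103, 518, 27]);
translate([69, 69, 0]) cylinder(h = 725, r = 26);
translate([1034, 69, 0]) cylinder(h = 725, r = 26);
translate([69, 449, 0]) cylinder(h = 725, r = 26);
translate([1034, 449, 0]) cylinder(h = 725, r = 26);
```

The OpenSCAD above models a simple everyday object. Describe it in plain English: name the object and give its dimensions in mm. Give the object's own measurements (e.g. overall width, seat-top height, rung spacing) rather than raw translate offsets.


A table: top 1103 mm (x) × 518 mm (y), 27 mm thick, upper face at z = 752 mm, on four round legs of 52 mm diameter, each leg's bounding box inset 43 mm from the nearest pair of top edges from z = 0 to the bottom of the top.


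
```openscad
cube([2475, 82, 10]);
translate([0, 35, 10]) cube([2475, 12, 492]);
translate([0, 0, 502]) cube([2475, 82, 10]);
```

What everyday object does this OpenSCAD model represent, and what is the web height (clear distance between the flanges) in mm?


An I-beam. The web height is 492 mm.

Two wide flanges with a thin centred web — an I-beam. Overall 512 mm minus two 10 mm flanges gives a web of 512 − 2·10 = 492 mm.


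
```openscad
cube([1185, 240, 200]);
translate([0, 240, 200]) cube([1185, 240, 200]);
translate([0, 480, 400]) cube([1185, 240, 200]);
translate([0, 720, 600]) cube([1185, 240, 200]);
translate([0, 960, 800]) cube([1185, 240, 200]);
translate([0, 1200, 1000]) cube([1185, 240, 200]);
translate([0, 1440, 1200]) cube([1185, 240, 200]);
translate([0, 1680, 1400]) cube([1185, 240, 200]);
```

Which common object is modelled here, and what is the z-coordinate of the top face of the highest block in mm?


A staircase. The total rise is 1600 mm.

8 identical blocks, each offset up and back from the previous — a staircase. Each step is 200 mm tall and there are 8 of them, so the total rise is 8 × 200 = 1600 mm.


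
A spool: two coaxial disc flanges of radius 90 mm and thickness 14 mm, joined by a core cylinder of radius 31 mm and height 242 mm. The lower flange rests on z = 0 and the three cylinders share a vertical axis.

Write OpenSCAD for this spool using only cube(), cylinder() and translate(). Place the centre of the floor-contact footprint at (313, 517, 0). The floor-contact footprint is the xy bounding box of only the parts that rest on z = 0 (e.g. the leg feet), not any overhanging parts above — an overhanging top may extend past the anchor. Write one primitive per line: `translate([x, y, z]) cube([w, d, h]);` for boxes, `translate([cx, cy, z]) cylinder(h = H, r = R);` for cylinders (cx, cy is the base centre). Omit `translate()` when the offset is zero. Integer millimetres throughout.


translate([313, 517, 0]) cylinder(h = 14, r = 90);
translate([313, 517, 14]) cylinder(h = 242, r = 31);
translate([313, 517, 256]) cylinder(h = 14, r = 90);


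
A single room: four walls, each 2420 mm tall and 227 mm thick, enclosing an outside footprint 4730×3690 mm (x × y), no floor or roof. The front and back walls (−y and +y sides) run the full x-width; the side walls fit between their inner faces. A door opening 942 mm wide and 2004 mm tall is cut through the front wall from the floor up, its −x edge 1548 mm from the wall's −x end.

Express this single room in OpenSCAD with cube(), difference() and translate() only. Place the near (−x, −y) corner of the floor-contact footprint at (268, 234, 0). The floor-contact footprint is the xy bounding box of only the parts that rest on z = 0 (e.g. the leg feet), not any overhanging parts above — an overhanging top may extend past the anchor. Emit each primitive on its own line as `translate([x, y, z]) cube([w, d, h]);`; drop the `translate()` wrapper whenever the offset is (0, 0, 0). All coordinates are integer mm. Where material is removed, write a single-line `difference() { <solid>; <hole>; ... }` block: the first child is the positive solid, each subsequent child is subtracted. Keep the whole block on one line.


difference() { translate([268, 234, 0]) cube([4730, 227, 2420]); translate([1816, 234, 0]) cube([942, 227, 2004]); }
translate([268, 3697, 0]) cube([4730, 227, 2420]);
translate([268, 461, 0]) cube([227, 3236, 2420]);
translate([4771, 461, 0]) cube([227, 3236, 2420]);
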